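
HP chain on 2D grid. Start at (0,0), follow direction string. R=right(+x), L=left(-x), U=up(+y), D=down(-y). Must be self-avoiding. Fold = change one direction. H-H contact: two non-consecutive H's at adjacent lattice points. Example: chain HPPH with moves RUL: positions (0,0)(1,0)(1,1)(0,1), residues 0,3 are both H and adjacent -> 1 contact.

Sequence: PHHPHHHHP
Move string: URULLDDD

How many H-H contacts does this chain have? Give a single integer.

Answer: 2

Derivation:
Positions: [(0, 0), (0, 1), (1, 1), (1, 2), (0, 2), (-1, 2), (-1, 1), (-1, 0), (-1, -1)]
H-H contact: residue 1 @(0,1) - residue 6 @(-1, 1)
H-H contact: residue 1 @(0,1) - residue 4 @(0, 2)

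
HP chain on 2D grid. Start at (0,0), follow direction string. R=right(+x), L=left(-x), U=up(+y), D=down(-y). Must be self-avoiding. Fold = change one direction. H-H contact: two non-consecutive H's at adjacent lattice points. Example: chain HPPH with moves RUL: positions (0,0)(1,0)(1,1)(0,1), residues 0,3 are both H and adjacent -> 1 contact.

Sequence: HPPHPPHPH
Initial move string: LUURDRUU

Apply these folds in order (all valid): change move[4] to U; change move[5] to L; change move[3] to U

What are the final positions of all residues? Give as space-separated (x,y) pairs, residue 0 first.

Initial moves: LUURDRUU
Fold: move[4]->U => LUURURUU (positions: [(0, 0), (-1, 0), (-1, 1), (-1, 2), (0, 2), (0, 3), (1, 3), (1, 4), (1, 5)])
Fold: move[5]->L => LUURULUU (positions: [(0, 0), (-1, 0), (-1, 1), (-1, 2), (0, 2), (0, 3), (-1, 3), (-1, 4), (-1, 5)])
Fold: move[3]->U => LUUUULUU (positions: [(0, 0), (-1, 0), (-1, 1), (-1, 2), (-1, 3), (-1, 4), (-2, 4), (-2, 5), (-2, 6)])

Answer: (0,0) (-1,0) (-1,1) (-1,2) (-1,3) (-1,4) (-2,4) (-2,5) (-2,6)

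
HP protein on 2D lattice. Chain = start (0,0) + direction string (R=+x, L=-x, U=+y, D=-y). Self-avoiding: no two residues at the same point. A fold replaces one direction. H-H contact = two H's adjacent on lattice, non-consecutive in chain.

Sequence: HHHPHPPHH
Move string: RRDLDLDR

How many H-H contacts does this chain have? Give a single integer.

Answer: 1

Derivation:
Positions: [(0, 0), (1, 0), (2, 0), (2, -1), (1, -1), (1, -2), (0, -2), (0, -3), (1, -3)]
H-H contact: residue 1 @(1,0) - residue 4 @(1, -1)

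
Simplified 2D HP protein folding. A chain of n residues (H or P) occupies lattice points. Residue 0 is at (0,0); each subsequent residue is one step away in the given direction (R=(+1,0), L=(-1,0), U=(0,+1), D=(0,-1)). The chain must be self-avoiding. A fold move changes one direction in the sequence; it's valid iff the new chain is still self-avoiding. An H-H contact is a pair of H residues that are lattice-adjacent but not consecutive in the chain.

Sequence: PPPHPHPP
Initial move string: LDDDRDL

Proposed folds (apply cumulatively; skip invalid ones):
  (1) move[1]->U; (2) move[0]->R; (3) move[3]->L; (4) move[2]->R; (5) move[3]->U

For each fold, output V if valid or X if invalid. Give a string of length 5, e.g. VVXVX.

Initial: LDDDRDL -> [(0, 0), (-1, 0), (-1, -1), (-1, -2), (-1, -3), (0, -3), (0, -4), (-1, -4)]
Fold 1: move[1]->U => LUDDRDL INVALID (collision), skipped
Fold 2: move[0]->R => RDDDRDL VALID
Fold 3: move[3]->L => RDDLRDL INVALID (collision), skipped
Fold 4: move[2]->R => RDRDRDL VALID
Fold 5: move[3]->U => RDRURDL INVALID (collision), skipped

Answer: XVXVX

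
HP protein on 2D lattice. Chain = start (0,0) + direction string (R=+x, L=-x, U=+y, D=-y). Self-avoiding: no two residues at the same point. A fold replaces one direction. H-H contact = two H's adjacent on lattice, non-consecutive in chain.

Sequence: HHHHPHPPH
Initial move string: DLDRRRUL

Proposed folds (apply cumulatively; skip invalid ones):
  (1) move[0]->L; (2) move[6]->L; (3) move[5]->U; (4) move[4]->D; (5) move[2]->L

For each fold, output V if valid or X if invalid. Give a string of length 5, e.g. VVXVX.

Answer: XXXXX

Derivation:
Initial: DLDRRRUL -> [(0, 0), (0, -1), (-1, -1), (-1, -2), (0, -2), (1, -2), (2, -2), (2, -1), (1, -1)]
Fold 1: move[0]->L => LLDRRRUL INVALID (collision), skipped
Fold 2: move[6]->L => DLDRRRLL INVALID (collision), skipped
Fold 3: move[5]->U => DLDRRUUL INVALID (collision), skipped
Fold 4: move[4]->D => DLDRDRUL INVALID (collision), skipped
Fold 5: move[2]->L => DLLRRRUL INVALID (collision), skipped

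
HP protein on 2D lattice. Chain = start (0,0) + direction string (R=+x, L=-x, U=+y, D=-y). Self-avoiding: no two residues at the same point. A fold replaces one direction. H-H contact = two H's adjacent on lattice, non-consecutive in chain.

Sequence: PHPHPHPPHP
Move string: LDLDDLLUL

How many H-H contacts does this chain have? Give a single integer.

Positions: [(0, 0), (-1, 0), (-1, -1), (-2, -1), (-2, -2), (-2, -3), (-3, -3), (-4, -3), (-4, -2), (-5, -2)]
No H-H contacts found.

Answer: 0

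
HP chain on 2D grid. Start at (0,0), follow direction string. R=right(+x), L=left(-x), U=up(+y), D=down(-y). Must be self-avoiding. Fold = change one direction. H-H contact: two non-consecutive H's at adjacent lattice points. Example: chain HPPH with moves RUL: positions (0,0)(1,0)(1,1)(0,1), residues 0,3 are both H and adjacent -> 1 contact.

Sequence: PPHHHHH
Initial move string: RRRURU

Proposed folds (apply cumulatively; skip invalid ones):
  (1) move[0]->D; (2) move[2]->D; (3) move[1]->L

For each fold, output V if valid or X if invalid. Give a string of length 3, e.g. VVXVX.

Initial: RRRURU -> [(0, 0), (1, 0), (2, 0), (3, 0), (3, 1), (4, 1), (4, 2)]
Fold 1: move[0]->D => DRRURU VALID
Fold 2: move[2]->D => DRDURU INVALID (collision), skipped
Fold 3: move[1]->L => DLRURU INVALID (collision), skipped

Answer: VXX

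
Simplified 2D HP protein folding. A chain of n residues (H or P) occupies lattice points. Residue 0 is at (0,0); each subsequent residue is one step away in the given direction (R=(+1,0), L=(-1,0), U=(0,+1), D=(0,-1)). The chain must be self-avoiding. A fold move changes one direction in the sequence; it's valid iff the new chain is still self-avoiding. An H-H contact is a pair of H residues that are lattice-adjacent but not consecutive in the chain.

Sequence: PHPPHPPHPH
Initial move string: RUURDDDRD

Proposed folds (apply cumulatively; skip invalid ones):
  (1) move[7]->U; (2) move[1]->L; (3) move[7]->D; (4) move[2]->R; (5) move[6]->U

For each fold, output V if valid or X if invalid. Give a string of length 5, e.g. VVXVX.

Answer: XXVVX

Derivation:
Initial: RUURDDDRD -> [(0, 0), (1, 0), (1, 1), (1, 2), (2, 2), (2, 1), (2, 0), (2, -1), (3, -1), (3, -2)]
Fold 1: move[7]->U => RUURDDDUD INVALID (collision), skipped
Fold 2: move[1]->L => RLURDDDRD INVALID (collision), skipped
Fold 3: move[7]->D => RUURDDDDD VALID
Fold 4: move[2]->R => RURRDDDDD VALID
Fold 5: move[6]->U => RURRDDUDD INVALID (collision), skipped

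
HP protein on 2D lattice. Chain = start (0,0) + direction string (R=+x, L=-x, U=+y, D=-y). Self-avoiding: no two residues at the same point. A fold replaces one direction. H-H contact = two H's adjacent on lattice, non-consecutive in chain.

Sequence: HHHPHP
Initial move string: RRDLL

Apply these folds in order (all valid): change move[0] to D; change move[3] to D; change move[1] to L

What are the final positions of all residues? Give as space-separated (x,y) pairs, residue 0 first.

Answer: (0,0) (0,-1) (-1,-1) (-1,-2) (-1,-3) (-2,-3)

Derivation:
Initial moves: RRDLL
Fold: move[0]->D => DRDLL (positions: [(0, 0), (0, -1), (1, -1), (1, -2), (0, -2), (-1, -2)])
Fold: move[3]->D => DRDDL (positions: [(0, 0), (0, -1), (1, -1), (1, -2), (1, -3), (0, -3)])
Fold: move[1]->L => DLDDL (positions: [(0, 0), (0, -1), (-1, -1), (-1, -2), (-1, -3), (-2, -3)])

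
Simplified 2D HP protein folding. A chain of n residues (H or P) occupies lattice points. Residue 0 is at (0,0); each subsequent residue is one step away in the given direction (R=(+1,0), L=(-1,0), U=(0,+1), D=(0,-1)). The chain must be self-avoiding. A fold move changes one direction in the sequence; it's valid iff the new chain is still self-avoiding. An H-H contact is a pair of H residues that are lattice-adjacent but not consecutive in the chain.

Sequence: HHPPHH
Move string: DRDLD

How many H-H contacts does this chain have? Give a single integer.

Answer: 1

Derivation:
Positions: [(0, 0), (0, -1), (1, -1), (1, -2), (0, -2), (0, -3)]
H-H contact: residue 1 @(0,-1) - residue 4 @(0, -2)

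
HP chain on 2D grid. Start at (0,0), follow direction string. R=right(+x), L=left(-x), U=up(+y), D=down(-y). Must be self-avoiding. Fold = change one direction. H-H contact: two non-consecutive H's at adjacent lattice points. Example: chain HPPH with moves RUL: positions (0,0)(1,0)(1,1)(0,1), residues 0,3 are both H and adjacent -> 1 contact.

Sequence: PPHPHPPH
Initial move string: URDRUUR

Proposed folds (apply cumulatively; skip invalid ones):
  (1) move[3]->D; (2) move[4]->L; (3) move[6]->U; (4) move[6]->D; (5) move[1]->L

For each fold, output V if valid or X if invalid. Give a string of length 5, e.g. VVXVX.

Answer: XXVXX

Derivation:
Initial: URDRUUR -> [(0, 0), (0, 1), (1, 1), (1, 0), (2, 0), (2, 1), (2, 2), (3, 2)]
Fold 1: move[3]->D => URDDUUR INVALID (collision), skipped
Fold 2: move[4]->L => URDRLUR INVALID (collision), skipped
Fold 3: move[6]->U => URDRUUU VALID
Fold 4: move[6]->D => URDRUUD INVALID (collision), skipped
Fold 5: move[1]->L => ULDRUUU INVALID (collision), skipped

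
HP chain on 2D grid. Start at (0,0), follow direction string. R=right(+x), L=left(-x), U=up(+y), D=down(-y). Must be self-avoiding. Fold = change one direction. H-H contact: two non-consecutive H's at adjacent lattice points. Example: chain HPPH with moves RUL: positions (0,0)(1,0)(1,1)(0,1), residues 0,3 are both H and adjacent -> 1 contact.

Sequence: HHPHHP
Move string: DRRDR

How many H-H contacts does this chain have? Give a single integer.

Answer: 0

Derivation:
Positions: [(0, 0), (0, -1), (1, -1), (2, -1), (2, -2), (3, -2)]
No H-H contacts found.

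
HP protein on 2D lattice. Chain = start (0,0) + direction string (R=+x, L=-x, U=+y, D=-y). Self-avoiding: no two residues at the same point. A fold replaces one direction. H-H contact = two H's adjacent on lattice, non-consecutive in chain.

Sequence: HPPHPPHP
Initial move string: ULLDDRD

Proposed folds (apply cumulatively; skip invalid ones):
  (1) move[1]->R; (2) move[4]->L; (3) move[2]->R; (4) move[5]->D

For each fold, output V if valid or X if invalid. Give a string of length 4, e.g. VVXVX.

Answer: XXXV

Derivation:
Initial: ULLDDRD -> [(0, 0), (0, 1), (-1, 1), (-2, 1), (-2, 0), (-2, -1), (-1, -1), (-1, -2)]
Fold 1: move[1]->R => URLDDRD INVALID (collision), skipped
Fold 2: move[4]->L => ULLDLRD INVALID (collision), skipped
Fold 3: move[2]->R => ULRDDRD INVALID (collision), skipped
Fold 4: move[5]->D => ULLDDDD VALID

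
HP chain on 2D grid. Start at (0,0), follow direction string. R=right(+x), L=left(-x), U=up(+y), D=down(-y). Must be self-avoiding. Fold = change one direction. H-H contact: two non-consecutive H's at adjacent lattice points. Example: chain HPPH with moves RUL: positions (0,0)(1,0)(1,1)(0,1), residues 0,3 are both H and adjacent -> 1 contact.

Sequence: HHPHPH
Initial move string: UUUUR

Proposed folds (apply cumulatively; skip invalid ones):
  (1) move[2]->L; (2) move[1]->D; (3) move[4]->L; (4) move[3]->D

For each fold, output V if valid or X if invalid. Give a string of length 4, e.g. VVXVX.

Answer: VXVV

Derivation:
Initial: UUUUR -> [(0, 0), (0, 1), (0, 2), (0, 3), (0, 4), (1, 4)]
Fold 1: move[2]->L => UULUR VALID
Fold 2: move[1]->D => UDLUR INVALID (collision), skipped
Fold 3: move[4]->L => UULUL VALID
Fold 4: move[3]->D => UULDL VALID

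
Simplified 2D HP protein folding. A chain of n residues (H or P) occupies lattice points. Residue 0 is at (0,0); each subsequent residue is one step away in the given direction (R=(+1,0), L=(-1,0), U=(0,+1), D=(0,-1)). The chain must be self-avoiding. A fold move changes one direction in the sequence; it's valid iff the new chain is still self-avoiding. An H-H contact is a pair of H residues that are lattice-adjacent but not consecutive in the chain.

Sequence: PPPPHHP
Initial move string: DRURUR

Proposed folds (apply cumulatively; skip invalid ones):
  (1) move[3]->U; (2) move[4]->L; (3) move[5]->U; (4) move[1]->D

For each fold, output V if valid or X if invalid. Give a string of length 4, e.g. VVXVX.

Initial: DRURUR -> [(0, 0), (0, -1), (1, -1), (1, 0), (2, 0), (2, 1), (3, 1)]
Fold 1: move[3]->U => DRUUUR VALID
Fold 2: move[4]->L => DRUULR INVALID (collision), skipped
Fold 3: move[5]->U => DRUUUU VALID
Fold 4: move[1]->D => DDUUUU INVALID (collision), skipped

Answer: VXVX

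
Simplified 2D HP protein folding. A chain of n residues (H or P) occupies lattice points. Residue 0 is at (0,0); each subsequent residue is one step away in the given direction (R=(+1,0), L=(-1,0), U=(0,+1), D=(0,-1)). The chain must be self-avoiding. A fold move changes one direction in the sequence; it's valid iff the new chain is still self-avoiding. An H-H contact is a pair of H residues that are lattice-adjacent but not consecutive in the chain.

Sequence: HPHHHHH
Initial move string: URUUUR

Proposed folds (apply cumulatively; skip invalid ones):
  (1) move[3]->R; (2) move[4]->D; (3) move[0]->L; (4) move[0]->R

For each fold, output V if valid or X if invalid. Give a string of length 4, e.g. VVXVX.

Answer: VVXV

Derivation:
Initial: URUUUR -> [(0, 0), (0, 1), (1, 1), (1, 2), (1, 3), (1, 4), (2, 4)]
Fold 1: move[3]->R => URURUR VALID
Fold 2: move[4]->D => URURDR VALID
Fold 3: move[0]->L => LRURDR INVALID (collision), skipped
Fold 4: move[0]->R => RRURDR VALID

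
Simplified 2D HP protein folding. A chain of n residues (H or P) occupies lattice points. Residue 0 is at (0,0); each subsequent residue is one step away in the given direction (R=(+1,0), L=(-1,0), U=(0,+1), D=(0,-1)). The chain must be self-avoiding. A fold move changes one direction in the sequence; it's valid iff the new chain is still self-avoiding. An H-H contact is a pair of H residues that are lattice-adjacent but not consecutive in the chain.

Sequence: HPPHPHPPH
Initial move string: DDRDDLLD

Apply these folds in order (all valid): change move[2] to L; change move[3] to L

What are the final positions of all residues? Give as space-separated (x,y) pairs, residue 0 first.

Answer: (0,0) (0,-1) (0,-2) (-1,-2) (-2,-2) (-2,-3) (-3,-3) (-4,-3) (-4,-4)

Derivation:
Initial moves: DDRDDLLD
Fold: move[2]->L => DDLDDLLD (positions: [(0, 0), (0, -1), (0, -2), (-1, -2), (-1, -3), (-1, -4), (-2, -4), (-3, -4), (-3, -5)])
Fold: move[3]->L => DDLLDLLD (positions: [(0, 0), (0, -1), (0, -2), (-1, -2), (-2, -2), (-2, -3), (-3, -3), (-4, -3), (-4, -4)])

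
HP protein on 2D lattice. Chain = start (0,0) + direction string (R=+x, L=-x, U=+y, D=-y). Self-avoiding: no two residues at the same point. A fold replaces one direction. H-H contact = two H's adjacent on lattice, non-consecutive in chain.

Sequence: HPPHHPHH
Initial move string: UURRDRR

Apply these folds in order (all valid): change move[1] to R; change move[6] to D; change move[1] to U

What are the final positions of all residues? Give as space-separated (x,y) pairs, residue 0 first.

Answer: (0,0) (0,1) (0,2) (1,2) (2,2) (2,1) (3,1) (3,0)

Derivation:
Initial moves: UURRDRR
Fold: move[1]->R => URRRDRR (positions: [(0, 0), (0, 1), (1, 1), (2, 1), (3, 1), (3, 0), (4, 0), (5, 0)])
Fold: move[6]->D => URRRDRD (positions: [(0, 0), (0, 1), (1, 1), (2, 1), (3, 1), (3, 0), (4, 0), (4, -1)])
Fold: move[1]->U => UURRDRD (positions: [(0, 0), (0, 1), (0, 2), (1, 2), (2, 2), (2, 1), (3, 1), (3, 0)])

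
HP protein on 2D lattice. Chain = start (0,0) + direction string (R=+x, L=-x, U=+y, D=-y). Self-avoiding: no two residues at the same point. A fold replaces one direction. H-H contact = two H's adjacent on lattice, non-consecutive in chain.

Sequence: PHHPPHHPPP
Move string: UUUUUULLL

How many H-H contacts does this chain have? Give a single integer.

Answer: 0

Derivation:
Positions: [(0, 0), (0, 1), (0, 2), (0, 3), (0, 4), (0, 5), (0, 6), (-1, 6), (-2, 6), (-3, 6)]
No H-H contacts found.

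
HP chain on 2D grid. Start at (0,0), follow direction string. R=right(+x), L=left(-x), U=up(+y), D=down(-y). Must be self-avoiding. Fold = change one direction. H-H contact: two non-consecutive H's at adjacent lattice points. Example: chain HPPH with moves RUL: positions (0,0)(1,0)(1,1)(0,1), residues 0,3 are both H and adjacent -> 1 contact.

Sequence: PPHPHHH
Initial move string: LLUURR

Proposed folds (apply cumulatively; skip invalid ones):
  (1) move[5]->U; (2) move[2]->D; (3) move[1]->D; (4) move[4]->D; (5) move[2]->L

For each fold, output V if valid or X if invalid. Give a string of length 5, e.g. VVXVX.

Initial: LLUURR -> [(0, 0), (-1, 0), (-2, 0), (-2, 1), (-2, 2), (-1, 2), (0, 2)]
Fold 1: move[5]->U => LLUURU VALID
Fold 2: move[2]->D => LLDURU INVALID (collision), skipped
Fold 3: move[1]->D => LDUURU INVALID (collision), skipped
Fold 4: move[4]->D => LLUUDU INVALID (collision), skipped
Fold 5: move[2]->L => LLLURU VALID

Answer: VXXXV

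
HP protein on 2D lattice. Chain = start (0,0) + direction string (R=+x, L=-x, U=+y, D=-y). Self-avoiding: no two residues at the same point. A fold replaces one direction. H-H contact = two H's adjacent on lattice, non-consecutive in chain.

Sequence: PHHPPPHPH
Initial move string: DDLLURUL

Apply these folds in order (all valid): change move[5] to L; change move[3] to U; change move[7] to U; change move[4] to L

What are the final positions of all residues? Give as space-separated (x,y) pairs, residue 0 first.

Answer: (0,0) (0,-1) (0,-2) (-1,-2) (-1,-1) (-2,-1) (-3,-1) (-3,0) (-3,1)

Derivation:
Initial moves: DDLLURUL
Fold: move[5]->L => DDLLULUL (positions: [(0, 0), (0, -1), (0, -2), (-1, -2), (-2, -2), (-2, -1), (-3, -1), (-3, 0), (-4, 0)])
Fold: move[3]->U => DDLUULUL (positions: [(0, 0), (0, -1), (0, -2), (-1, -2), (-1, -1), (-1, 0), (-2, 0), (-2, 1), (-3, 1)])
Fold: move[7]->U => DDLUULUU (positions: [(0, 0), (0, -1), (0, -2), (-1, -2), (-1, -1), (-1, 0), (-2, 0), (-2, 1), (-2, 2)])
Fold: move[4]->L => DDLULLUU (positions: [(0, 0), (0, -1), (0, -2), (-1, -2), (-1, -1), (-2, -1), (-3, -1), (-3, 0), (-3, 1)])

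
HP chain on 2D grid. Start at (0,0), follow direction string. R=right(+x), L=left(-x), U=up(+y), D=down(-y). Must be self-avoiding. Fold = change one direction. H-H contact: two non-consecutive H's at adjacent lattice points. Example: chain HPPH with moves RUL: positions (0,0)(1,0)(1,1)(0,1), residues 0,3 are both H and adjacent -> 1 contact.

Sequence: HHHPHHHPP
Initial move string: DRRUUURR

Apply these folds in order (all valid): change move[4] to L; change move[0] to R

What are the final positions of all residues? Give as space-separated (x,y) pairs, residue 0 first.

Answer: (0,0) (1,0) (2,0) (3,0) (3,1) (2,1) (2,2) (3,2) (4,2)

Derivation:
Initial moves: DRRUUURR
Fold: move[4]->L => DRRULURR (positions: [(0, 0), (0, -1), (1, -1), (2, -1), (2, 0), (1, 0), (1, 1), (2, 1), (3, 1)])
Fold: move[0]->R => RRRULURR (positions: [(0, 0), (1, 0), (2, 0), (3, 0), (3, 1), (2, 1), (2, 2), (3, 2), (4, 2)])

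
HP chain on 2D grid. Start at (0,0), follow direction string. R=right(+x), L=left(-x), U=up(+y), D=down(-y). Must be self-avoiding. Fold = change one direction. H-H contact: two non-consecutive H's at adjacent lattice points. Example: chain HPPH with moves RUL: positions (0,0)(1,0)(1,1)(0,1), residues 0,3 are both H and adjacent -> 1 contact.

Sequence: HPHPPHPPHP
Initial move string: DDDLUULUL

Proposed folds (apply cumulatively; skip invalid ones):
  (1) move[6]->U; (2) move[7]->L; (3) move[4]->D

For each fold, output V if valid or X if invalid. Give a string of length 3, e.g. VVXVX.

Initial: DDDLUULUL -> [(0, 0), (0, -1), (0, -2), (0, -3), (-1, -3), (-1, -2), (-1, -1), (-2, -1), (-2, 0), (-3, 0)]
Fold 1: move[6]->U => DDDLUUUUL VALID
Fold 2: move[7]->L => DDDLUUULL VALID
Fold 3: move[4]->D => DDDLDUULL INVALID (collision), skipped

Answer: VVX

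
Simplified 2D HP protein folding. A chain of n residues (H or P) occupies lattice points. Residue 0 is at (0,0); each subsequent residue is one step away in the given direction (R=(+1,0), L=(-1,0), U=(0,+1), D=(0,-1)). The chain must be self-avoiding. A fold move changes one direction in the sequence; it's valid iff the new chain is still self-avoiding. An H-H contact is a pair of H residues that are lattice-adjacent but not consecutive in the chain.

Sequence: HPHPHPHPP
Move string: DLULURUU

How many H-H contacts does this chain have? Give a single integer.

Answer: 0

Derivation:
Positions: [(0, 0), (0, -1), (-1, -1), (-1, 0), (-2, 0), (-2, 1), (-1, 1), (-1, 2), (-1, 3)]
No H-H contacts found.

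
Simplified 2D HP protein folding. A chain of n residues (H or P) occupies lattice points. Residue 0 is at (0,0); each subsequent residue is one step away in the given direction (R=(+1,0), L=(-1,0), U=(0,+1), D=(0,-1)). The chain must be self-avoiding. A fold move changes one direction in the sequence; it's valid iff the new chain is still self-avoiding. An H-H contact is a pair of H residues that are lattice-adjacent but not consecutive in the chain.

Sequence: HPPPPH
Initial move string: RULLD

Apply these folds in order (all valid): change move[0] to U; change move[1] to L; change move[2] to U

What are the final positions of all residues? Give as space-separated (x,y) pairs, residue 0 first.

Answer: (0,0) (0,1) (-1,1) (-1,2) (-2,2) (-2,1)

Derivation:
Initial moves: RULLD
Fold: move[0]->U => UULLD (positions: [(0, 0), (0, 1), (0, 2), (-1, 2), (-2, 2), (-2, 1)])
Fold: move[1]->L => ULLLD (positions: [(0, 0), (0, 1), (-1, 1), (-2, 1), (-3, 1), (-3, 0)])
Fold: move[2]->U => ULULD (positions: [(0, 0), (0, 1), (-1, 1), (-1, 2), (-2, 2), (-2, 1)])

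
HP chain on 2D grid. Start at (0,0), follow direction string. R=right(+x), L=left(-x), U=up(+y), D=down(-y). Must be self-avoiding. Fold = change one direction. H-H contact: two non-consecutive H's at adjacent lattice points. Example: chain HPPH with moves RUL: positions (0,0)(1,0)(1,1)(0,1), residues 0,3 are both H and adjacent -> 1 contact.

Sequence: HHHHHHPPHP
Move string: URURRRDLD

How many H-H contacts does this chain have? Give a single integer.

Positions: [(0, 0), (0, 1), (1, 1), (1, 2), (2, 2), (3, 2), (4, 2), (4, 1), (3, 1), (3, 0)]
H-H contact: residue 5 @(3,2) - residue 8 @(3, 1)

Answer: 1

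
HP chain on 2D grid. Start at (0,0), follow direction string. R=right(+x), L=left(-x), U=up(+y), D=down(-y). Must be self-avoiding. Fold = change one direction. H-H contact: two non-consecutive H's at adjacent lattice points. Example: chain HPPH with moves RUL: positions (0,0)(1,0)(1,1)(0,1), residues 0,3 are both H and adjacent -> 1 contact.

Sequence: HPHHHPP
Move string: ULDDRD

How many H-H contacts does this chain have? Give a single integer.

Answer: 1

Derivation:
Positions: [(0, 0), (0, 1), (-1, 1), (-1, 0), (-1, -1), (0, -1), (0, -2)]
H-H contact: residue 0 @(0,0) - residue 3 @(-1, 0)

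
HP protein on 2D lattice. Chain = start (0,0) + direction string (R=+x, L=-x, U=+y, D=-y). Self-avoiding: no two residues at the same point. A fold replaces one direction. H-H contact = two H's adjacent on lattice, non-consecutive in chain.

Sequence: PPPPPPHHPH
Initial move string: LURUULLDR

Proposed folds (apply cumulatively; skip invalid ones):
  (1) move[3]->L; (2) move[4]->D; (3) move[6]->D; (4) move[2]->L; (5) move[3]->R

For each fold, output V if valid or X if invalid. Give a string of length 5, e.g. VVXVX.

Initial: LURUULLDR -> [(0, 0), (-1, 0), (-1, 1), (0, 1), (0, 2), (0, 3), (-1, 3), (-2, 3), (-2, 2), (-1, 2)]
Fold 1: move[3]->L => LURLULLDR INVALID (collision), skipped
Fold 2: move[4]->D => LURUDLLDR INVALID (collision), skipped
Fold 3: move[6]->D => LURUULDDR INVALID (collision), skipped
Fold 4: move[2]->L => LULUULLDR VALID
Fold 5: move[3]->R => LULRULLDR INVALID (collision), skipped

Answer: XXXVX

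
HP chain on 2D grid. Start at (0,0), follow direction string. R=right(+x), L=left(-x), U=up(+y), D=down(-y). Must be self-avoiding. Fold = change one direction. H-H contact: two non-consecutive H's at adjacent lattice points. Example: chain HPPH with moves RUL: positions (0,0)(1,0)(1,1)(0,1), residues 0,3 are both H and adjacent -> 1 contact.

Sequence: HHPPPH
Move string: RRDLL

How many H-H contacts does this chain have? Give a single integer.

Positions: [(0, 0), (1, 0), (2, 0), (2, -1), (1, -1), (0, -1)]
H-H contact: residue 0 @(0,0) - residue 5 @(0, -1)

Answer: 1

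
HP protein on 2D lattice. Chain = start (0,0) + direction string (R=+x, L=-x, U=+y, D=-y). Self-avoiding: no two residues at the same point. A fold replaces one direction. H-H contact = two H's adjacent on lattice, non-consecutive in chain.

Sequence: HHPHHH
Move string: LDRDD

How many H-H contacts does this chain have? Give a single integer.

Answer: 1

Derivation:
Positions: [(0, 0), (-1, 0), (-1, -1), (0, -1), (0, -2), (0, -3)]
H-H contact: residue 0 @(0,0) - residue 3 @(0, -1)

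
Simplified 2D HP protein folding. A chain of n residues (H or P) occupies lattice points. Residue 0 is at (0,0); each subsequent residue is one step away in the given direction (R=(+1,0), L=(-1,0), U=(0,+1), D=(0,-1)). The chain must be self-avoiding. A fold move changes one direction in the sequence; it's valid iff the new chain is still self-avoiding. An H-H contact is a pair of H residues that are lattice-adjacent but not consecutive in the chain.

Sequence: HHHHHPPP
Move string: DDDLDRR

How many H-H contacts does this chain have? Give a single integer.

Positions: [(0, 0), (0, -1), (0, -2), (0, -3), (-1, -3), (-1, -4), (0, -4), (1, -4)]
No H-H contacts found.

Answer: 0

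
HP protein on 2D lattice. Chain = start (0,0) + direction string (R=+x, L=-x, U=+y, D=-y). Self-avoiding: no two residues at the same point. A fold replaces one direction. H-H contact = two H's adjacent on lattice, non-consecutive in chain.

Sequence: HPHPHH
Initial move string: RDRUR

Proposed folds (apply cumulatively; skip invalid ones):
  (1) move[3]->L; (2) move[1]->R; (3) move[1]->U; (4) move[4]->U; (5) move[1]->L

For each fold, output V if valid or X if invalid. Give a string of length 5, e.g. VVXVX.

Initial: RDRUR -> [(0, 0), (1, 0), (1, -1), (2, -1), (2, 0), (3, 0)]
Fold 1: move[3]->L => RDRLR INVALID (collision), skipped
Fold 2: move[1]->R => RRRUR VALID
Fold 3: move[1]->U => RURUR VALID
Fold 4: move[4]->U => RURUU VALID
Fold 5: move[1]->L => RLRUU INVALID (collision), skipped

Answer: XVVVX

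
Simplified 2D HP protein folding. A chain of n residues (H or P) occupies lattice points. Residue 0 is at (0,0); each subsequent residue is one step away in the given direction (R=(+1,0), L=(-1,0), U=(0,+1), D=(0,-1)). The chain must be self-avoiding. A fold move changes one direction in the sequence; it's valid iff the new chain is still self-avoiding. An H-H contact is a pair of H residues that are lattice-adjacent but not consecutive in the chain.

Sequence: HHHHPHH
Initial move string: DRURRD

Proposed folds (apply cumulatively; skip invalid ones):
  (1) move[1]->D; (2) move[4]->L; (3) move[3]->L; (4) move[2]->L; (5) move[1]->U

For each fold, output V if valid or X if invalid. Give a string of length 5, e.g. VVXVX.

Initial: DRURRD -> [(0, 0), (0, -1), (1, -1), (1, 0), (2, 0), (3, 0), (3, -1)]
Fold 1: move[1]->D => DDURRD INVALID (collision), skipped
Fold 2: move[4]->L => DRURLD INVALID (collision), skipped
Fold 3: move[3]->L => DRULRD INVALID (collision), skipped
Fold 4: move[2]->L => DRLRRD INVALID (collision), skipped
Fold 5: move[1]->U => DUURRD INVALID (collision), skipped

Answer: XXXXX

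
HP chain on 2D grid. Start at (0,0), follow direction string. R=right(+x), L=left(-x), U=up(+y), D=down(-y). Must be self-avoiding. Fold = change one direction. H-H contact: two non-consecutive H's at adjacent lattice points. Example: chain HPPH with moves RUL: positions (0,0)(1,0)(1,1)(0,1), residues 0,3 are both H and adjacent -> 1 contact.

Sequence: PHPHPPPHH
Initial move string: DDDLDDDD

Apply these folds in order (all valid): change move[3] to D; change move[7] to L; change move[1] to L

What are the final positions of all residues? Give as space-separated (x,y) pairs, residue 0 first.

Initial moves: DDDLDDDD
Fold: move[3]->D => DDDDDDDD (positions: [(0, 0), (0, -1), (0, -2), (0, -3), (0, -4), (0, -5), (0, -6), (0, -7), (0, -8)])
Fold: move[7]->L => DDDDDDDL (positions: [(0, 0), (0, -1), (0, -2), (0, -3), (0, -4), (0, -5), (0, -6), (0, -7), (-1, -7)])
Fold: move[1]->L => DLDDDDDL (positions: [(0, 0), (0, -1), (-1, -1), (-1, -2), (-1, -3), (-1, -4), (-1, -5), (-1, -6), (-2, -6)])

Answer: (0,0) (0,-1) (-1,-1) (-1,-2) (-1,-3) (-1,-4) (-1,-5) (-1,-6) (-2,-6)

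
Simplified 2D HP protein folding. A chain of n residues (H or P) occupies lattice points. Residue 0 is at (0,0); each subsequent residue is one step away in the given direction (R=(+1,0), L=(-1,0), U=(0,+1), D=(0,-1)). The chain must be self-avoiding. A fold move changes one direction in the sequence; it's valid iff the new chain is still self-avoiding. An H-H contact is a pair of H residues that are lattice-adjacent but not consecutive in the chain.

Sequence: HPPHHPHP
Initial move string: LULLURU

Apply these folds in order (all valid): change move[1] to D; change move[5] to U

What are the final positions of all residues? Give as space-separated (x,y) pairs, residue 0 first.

Answer: (0,0) (-1,0) (-1,-1) (-2,-1) (-3,-1) (-3,0) (-3,1) (-3,2)

Derivation:
Initial moves: LULLURU
Fold: move[1]->D => LDLLURU (positions: [(0, 0), (-1, 0), (-1, -1), (-2, -1), (-3, -1), (-3, 0), (-2, 0), (-2, 1)])
Fold: move[5]->U => LDLLUUU (positions: [(0, 0), (-1, 0), (-1, -1), (-2, -1), (-3, -1), (-3, 0), (-3, 1), (-3, 2)])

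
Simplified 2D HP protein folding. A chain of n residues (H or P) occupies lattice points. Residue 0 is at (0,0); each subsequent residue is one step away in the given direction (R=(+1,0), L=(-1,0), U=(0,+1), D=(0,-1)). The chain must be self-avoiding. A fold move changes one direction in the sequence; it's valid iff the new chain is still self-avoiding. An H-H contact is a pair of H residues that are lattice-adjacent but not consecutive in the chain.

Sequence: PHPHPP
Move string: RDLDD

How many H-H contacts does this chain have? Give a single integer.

Positions: [(0, 0), (1, 0), (1, -1), (0, -1), (0, -2), (0, -3)]
No H-H contacts found.

Answer: 0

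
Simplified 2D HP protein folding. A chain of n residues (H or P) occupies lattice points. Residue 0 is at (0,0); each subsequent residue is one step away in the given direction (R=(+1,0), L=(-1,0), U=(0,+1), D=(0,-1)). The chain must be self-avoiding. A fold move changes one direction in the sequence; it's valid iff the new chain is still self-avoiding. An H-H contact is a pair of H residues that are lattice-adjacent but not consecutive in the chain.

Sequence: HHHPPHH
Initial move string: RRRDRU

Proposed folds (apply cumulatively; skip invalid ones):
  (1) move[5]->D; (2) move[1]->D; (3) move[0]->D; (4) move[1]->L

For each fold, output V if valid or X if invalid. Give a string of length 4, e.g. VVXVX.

Initial: RRRDRU -> [(0, 0), (1, 0), (2, 0), (3, 0), (3, -1), (4, -1), (4, 0)]
Fold 1: move[5]->D => RRRDRD VALID
Fold 2: move[1]->D => RDRDRD VALID
Fold 3: move[0]->D => DDRDRD VALID
Fold 4: move[1]->L => DLRDRD INVALID (collision), skipped

Answer: VVVX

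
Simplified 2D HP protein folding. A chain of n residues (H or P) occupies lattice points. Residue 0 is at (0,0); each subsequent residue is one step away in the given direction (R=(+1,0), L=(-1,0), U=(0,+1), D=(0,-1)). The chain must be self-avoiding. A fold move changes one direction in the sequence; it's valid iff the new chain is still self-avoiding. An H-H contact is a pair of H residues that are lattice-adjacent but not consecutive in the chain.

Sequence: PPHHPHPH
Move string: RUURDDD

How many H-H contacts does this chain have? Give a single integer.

Positions: [(0, 0), (1, 0), (1, 1), (1, 2), (2, 2), (2, 1), (2, 0), (2, -1)]
H-H contact: residue 2 @(1,1) - residue 5 @(2, 1)

Answer: 1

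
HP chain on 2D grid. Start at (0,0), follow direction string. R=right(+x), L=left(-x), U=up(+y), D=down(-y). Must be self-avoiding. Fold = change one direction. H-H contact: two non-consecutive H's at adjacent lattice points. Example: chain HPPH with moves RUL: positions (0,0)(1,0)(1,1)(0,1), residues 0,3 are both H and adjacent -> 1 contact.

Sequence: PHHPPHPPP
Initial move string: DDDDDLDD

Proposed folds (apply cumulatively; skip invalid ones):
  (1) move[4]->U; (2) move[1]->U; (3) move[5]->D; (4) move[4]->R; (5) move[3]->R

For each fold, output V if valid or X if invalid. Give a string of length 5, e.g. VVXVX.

Answer: XXVVV

Derivation:
Initial: DDDDDLDD -> [(0, 0), (0, -1), (0, -2), (0, -3), (0, -4), (0, -5), (-1, -5), (-1, -6), (-1, -7)]
Fold 1: move[4]->U => DDDDULDD INVALID (collision), skipped
Fold 2: move[1]->U => DUDDDLDD INVALID (collision), skipped
Fold 3: move[5]->D => DDDDDDDD VALID
Fold 4: move[4]->R => DDDDRDDD VALID
Fold 5: move[3]->R => DDDRRDDD VALID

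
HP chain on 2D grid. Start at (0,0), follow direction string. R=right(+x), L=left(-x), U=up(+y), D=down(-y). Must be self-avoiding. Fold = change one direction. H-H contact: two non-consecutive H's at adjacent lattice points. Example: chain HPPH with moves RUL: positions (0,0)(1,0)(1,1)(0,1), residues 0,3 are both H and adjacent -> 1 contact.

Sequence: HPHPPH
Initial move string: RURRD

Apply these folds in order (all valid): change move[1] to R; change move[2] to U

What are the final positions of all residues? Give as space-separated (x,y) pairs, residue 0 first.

Answer: (0,0) (1,0) (2,0) (2,1) (3,1) (3,0)

Derivation:
Initial moves: RURRD
Fold: move[1]->R => RRRRD (positions: [(0, 0), (1, 0), (2, 0), (3, 0), (4, 0), (4, -1)])
Fold: move[2]->U => RRURD (positions: [(0, 0), (1, 0), (2, 0), (2, 1), (3, 1), (3, 0)])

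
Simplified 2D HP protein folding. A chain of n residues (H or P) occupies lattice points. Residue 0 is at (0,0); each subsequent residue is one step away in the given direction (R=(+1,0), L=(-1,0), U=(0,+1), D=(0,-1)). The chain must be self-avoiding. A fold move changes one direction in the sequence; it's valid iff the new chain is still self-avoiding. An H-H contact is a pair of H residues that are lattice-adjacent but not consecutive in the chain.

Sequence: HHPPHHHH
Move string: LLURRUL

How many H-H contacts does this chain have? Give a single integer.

Answer: 3

Derivation:
Positions: [(0, 0), (-1, 0), (-2, 0), (-2, 1), (-1, 1), (0, 1), (0, 2), (-1, 2)]
H-H contact: residue 0 @(0,0) - residue 5 @(0, 1)
H-H contact: residue 1 @(-1,0) - residue 4 @(-1, 1)
H-H contact: residue 4 @(-1,1) - residue 7 @(-1, 2)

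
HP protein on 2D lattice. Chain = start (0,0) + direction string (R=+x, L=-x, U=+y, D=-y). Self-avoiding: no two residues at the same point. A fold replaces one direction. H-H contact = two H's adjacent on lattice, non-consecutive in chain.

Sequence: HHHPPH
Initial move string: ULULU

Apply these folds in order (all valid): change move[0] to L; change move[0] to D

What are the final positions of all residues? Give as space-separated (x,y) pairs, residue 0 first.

Initial moves: ULULU
Fold: move[0]->L => LLULU (positions: [(0, 0), (-1, 0), (-2, 0), (-2, 1), (-3, 1), (-3, 2)])
Fold: move[0]->D => DLULU (positions: [(0, 0), (0, -1), (-1, -1), (-1, 0), (-2, 0), (-2, 1)])

Answer: (0,0) (0,-1) (-1,-1) (-1,0) (-2,0) (-2,1)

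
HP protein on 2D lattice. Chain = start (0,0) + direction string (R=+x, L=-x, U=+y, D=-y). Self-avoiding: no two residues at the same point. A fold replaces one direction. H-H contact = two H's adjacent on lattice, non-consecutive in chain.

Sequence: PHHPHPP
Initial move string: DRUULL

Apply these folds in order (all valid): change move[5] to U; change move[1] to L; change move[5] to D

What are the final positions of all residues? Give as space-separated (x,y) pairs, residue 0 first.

Answer: (0,0) (0,-1) (-1,-1) (-1,0) (-1,1) (-2,1) (-2,0)

Derivation:
Initial moves: DRUULL
Fold: move[5]->U => DRUULU (positions: [(0, 0), (0, -1), (1, -1), (1, 0), (1, 1), (0, 1), (0, 2)])
Fold: move[1]->L => DLUULU (positions: [(0, 0), (0, -1), (-1, -1), (-1, 0), (-1, 1), (-2, 1), (-2, 2)])
Fold: move[5]->D => DLUULD (positions: [(0, 0), (0, -1), (-1, -1), (-1, 0), (-1, 1), (-2, 1), (-2, 0)])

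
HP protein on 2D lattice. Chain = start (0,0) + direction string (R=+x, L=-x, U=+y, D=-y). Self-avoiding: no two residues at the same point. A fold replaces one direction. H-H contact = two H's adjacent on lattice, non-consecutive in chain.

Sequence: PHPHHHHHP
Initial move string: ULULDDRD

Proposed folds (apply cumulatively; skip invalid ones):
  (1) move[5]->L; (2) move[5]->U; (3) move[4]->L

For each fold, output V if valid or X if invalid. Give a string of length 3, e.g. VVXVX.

Answer: XXV

Derivation:
Initial: ULULDDRD -> [(0, 0), (0, 1), (-1, 1), (-1, 2), (-2, 2), (-2, 1), (-2, 0), (-1, 0), (-1, -1)]
Fold 1: move[5]->L => ULULDLRD INVALID (collision), skipped
Fold 2: move[5]->U => ULULDURD INVALID (collision), skipped
Fold 3: move[4]->L => ULULLDRD VALID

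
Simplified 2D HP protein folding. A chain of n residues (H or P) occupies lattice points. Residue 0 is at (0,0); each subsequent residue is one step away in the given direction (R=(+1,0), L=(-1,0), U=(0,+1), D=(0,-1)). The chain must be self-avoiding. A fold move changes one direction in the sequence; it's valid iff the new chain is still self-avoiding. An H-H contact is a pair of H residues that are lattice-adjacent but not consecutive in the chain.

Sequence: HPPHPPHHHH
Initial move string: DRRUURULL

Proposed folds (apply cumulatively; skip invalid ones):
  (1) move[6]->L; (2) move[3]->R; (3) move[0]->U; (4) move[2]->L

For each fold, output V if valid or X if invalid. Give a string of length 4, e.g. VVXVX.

Initial: DRRUURULL -> [(0, 0), (0, -1), (1, -1), (2, -1), (2, 0), (2, 1), (3, 1), (3, 2), (2, 2), (1, 2)]
Fold 1: move[6]->L => DRRUURLLL INVALID (collision), skipped
Fold 2: move[3]->R => DRRRURULL VALID
Fold 3: move[0]->U => URRRURULL VALID
Fold 4: move[2]->L => URLRURULL INVALID (collision), skipped

Answer: XVVX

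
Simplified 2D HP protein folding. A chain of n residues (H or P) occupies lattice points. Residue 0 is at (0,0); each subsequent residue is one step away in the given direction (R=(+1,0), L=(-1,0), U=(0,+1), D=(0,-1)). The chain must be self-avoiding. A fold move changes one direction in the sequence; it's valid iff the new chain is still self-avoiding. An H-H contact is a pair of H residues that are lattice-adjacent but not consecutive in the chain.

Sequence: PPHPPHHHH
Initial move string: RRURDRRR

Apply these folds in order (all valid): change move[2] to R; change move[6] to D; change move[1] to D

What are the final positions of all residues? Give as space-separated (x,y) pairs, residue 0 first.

Initial moves: RRURDRRR
Fold: move[2]->R => RRRRDRRR (positions: [(0, 0), (1, 0), (2, 0), (3, 0), (4, 0), (4, -1), (5, -1), (6, -1), (7, -1)])
Fold: move[6]->D => RRRRDRDR (positions: [(0, 0), (1, 0), (2, 0), (3, 0), (4, 0), (4, -1), (5, -1), (5, -2), (6, -2)])
Fold: move[1]->D => RDRRDRDR (positions: [(0, 0), (1, 0), (1, -1), (2, -1), (3, -1), (3, -2), (4, -2), (4, -3), (5, -3)])

Answer: (0,0) (1,0) (1,-1) (2,-1) (3,-1) (3,-2) (4,-2) (4,-3) (5,-3)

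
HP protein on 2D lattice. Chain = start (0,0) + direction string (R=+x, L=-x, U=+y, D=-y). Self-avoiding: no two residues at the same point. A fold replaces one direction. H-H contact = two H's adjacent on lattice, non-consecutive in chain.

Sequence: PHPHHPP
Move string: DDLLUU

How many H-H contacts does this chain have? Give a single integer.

Positions: [(0, 0), (0, -1), (0, -2), (-1, -2), (-2, -2), (-2, -1), (-2, 0)]
No H-H contacts found.

Answer: 0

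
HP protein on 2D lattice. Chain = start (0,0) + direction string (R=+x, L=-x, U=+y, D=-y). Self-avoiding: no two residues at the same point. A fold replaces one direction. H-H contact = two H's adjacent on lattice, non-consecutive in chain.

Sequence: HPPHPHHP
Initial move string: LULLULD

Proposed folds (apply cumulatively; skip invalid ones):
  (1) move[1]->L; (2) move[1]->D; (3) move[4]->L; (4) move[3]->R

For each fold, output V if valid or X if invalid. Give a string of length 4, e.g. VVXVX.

Answer: VVVX

Derivation:
Initial: LULLULD -> [(0, 0), (-1, 0), (-1, 1), (-2, 1), (-3, 1), (-3, 2), (-4, 2), (-4, 1)]
Fold 1: move[1]->L => LLLLULD VALID
Fold 2: move[1]->D => LDLLULD VALID
Fold 3: move[4]->L => LDLLLLD VALID
Fold 4: move[3]->R => LDLRLLD INVALID (collision), skipped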